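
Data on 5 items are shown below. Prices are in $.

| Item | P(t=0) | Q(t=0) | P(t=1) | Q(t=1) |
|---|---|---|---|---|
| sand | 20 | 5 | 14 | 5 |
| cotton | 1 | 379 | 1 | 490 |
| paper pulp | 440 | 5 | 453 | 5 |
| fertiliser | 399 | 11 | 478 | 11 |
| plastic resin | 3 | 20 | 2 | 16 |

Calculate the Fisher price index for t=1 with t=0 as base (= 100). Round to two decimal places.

Laspeyres component (base-period weights):
ΣP(t=1)Q(t=0) = 14×5 + 1×379 + 453×5 + 478×11 + 2×20 = 70 + 379 + 2265 + 5258 + 40 = 8012
ΣP(t=0)Q(t=0) = 20×5 + 1×379 + 440×5 + 399×11 + 3×20 = 100 + 379 + 2200 + 4389 + 60 = 7128
L = 8012 / 7128 × 100 = 112.4018
Paasche component (current-period weights):
ΣP(t=1)Q(t=1) = 14×5 + 1×490 + 453×5 + 478×11 + 2×16 = 70 + 490 + 2265 + 5258 + 32 = 8115
ΣP(t=0)Q(t=1) = 20×5 + 1×490 + 440×5 + 399×11 + 3×16 = 100 + 490 + 2200 + 4389 + 48 = 7227
P = 8115 / 7227 × 100 = 112.2873
Fisher = √(L × P) = √(112.4018 × 112.2873) = 112.3445

112.34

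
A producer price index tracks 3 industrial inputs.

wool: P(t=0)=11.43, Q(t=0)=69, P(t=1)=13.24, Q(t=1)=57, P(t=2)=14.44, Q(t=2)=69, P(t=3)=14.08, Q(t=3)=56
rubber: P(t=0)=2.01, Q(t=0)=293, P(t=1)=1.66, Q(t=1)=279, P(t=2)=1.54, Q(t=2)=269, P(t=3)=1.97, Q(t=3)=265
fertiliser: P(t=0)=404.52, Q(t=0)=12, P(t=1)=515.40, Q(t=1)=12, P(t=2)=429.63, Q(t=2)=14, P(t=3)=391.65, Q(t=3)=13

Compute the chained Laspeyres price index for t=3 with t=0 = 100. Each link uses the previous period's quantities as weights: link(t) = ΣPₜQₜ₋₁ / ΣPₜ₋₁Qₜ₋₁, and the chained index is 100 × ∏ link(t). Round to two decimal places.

Link t=0→t=1:
ΣP(t=1)Q(t=0) = 13.24×69 + 1.66×293 + 515.40×12 = 913.56 + 486.38 + 6184.8 = 7584.74
ΣP(t=0)Q(t=0) = 11.43×69 + 2.01×293 + 404.52×12 = 788.67 + 588.93 + 4854.24 = 6231.84
link = 7584.74/6231.84 = 1.217095
Link t=1→t=2:
ΣP(t=2)Q(t=1) = 14.44×57 + 1.54×279 + 429.63×12 = 823.08 + 429.66 + 5155.56 = 6408.3
ΣP(t=1)Q(t=1) = 13.24×57 + 1.66×279 + 515.40×12 = 754.68 + 463.14 + 6184.8 = 7402.62
link = 6408.3/7402.62 = 0.865680
Link t=2→t=3:
ΣP(t=3)Q(t=2) = 14.08×69 + 1.97×269 + 391.65×14 = 971.52 + 529.93 + 5483.1 = 6984.55
ΣP(t=2)Q(t=2) = 14.44×69 + 1.54×269 + 429.63×14 = 996.36 + 414.26 + 6014.82 = 7425.44
link = 6984.55/7425.44 = 0.940624
Chained index = 100 × 1.217095 × 0.865680 × 0.940624 = 99.1056

99.11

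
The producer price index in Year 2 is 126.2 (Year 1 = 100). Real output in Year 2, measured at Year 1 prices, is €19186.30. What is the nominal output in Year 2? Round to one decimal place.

24213.1

Nominal = Real × (Index/100) = 19186.30 × (126.2/100)
        = 19186.30 × 1.262 = 24213.1106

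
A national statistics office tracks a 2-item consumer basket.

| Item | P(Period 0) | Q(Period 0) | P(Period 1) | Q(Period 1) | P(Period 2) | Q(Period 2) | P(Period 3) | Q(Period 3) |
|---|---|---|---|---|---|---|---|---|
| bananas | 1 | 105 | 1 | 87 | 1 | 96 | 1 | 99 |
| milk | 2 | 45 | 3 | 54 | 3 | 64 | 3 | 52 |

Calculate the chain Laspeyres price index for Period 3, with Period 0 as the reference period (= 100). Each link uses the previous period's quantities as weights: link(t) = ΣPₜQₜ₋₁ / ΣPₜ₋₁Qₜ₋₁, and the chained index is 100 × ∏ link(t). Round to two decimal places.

Link Period 0→Period 1:
ΣP(Period 1)Q(Period 0) = 1×105 + 3×45 = 105 + 135 = 240
ΣP(Period 0)Q(Period 0) = 1×105 + 2×45 = 105 + 90 = 195
link = 240/195 = 1.230769
Link Period 1→Period 2:
ΣP(Period 2)Q(Period 1) = 1×87 + 3×54 = 87 + 162 = 249
ΣP(Period 1)Q(Period 1) = 1×87 + 3×54 = 87 + 162 = 249
link = 249/249 = 1.000000
Link Period 2→Period 3:
ΣP(Period 3)Q(Period 2) = 1×96 + 3×64 = 96 + 192 = 288
ΣP(Period 2)Q(Period 2) = 1×96 + 3×64 = 96 + 192 = 288
link = 288/288 = 1.000000
Chained index = 100 × 1.230769 × 1.000000 × 1.000000 = 123.0769

123.08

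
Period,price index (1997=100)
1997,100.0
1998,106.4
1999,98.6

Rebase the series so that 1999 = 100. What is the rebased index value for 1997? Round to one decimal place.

Rebased(1997) = 100.0 / 98.6 × 100 = 101.4199

101.4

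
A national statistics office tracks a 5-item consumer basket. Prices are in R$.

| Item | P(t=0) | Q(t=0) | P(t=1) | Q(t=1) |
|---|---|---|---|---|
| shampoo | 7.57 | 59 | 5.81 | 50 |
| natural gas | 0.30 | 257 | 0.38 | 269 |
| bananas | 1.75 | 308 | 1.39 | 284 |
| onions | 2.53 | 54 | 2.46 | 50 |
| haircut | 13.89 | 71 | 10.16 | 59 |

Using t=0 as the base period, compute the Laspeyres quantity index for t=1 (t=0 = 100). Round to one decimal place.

Laspeyres quantity index uses base-period prices as weights.
ΣP(t=0)·Q(t=1) = 7.57×50 + 0.30×269 + 1.75×284 + 2.53×50 + 13.89×59 = 378.5 + 80.7 + 497 + 126.5 + 819.51 = 1902.21
ΣP(t=0)·Q(t=0) = 7.57×59 + 0.30×257 + 1.75×308 + 2.53×54 + 13.89×71 = 446.63 + 77.1 + 539 + 136.62 + 986.19 = 2185.54
Index = 1902.21 / 2185.54 × 100 = 87.0362

87.0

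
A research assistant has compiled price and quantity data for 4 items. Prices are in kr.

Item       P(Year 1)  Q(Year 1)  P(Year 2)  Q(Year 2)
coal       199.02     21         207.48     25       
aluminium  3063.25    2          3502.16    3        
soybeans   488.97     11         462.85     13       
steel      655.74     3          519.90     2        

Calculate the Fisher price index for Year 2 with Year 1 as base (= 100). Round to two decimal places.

103.12

Laspeyres component (base-period weights):
ΣP(Year 2)Q(Year 1) = 207.48×21 + 3502.16×2 + 462.85×11 + 519.90×3 = 4357.08 + 7004.32 + 5091.35 + 1559.7 = 18012.45
ΣP(Year 1)Q(Year 1) = 199.02×21 + 3063.25×2 + 488.97×11 + 655.74×3 = 4179.42 + 6126.5 + 5378.67 + 1967.22 = 17651.81
L = 18012.45 / 17651.81 × 100 = 102.0431
Paasche component (current-period weights):
ΣP(Year 2)Q(Year 2) = 207.48×25 + 3502.16×3 + 462.85×13 + 519.90×2 = 5187 + 10506.48 + 6017.05 + 1039.8 = 22750.33
ΣP(Year 1)Q(Year 2) = 199.02×25 + 3063.25×3 + 488.97×13 + 655.74×2 = 4975.5 + 9189.75 + 6356.61 + 1311.48 = 21833.34
P = 22750.33 / 21833.34 × 100 = 104.2000
Fisher = √(L × P) = √(102.0431 × 104.2000) = 103.1159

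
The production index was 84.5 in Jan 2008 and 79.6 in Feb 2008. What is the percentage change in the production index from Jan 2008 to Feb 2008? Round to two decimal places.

-5.80%

Change = (79.6 − 84.5) / 84.5 × 100
       = -4.9 / 84.5 × 100 = -5.7988%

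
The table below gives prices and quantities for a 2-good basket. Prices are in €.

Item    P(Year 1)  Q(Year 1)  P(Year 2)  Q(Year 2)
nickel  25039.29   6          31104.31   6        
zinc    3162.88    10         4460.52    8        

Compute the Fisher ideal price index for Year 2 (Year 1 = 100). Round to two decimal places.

126.89

Laspeyres component (base-period weights):
ΣP(Year 2)Q(Year 1) = 31104.31×6 + 4460.52×10 = 186625.86 + 44605.2 = 231231.06
ΣP(Year 1)Q(Year 1) = 25039.29×6 + 3162.88×10 = 150235.74 + 31628.8 = 181864.54
L = 231231.06 / 181864.54 × 100 = 127.1447
Paasche component (current-period weights):
ΣP(Year 2)Q(Year 2) = 31104.31×6 + 4460.52×8 = 186625.86 + 35684.16 = 222310.02
ΣP(Year 1)Q(Year 2) = 25039.29×6 + 3162.88×8 = 150235.74 + 25303.04 = 175538.78
P = 222310.02 / 175538.78 × 100 = 126.6444
Fisher = √(L × P) = √(127.1447 × 126.6444) = 126.8943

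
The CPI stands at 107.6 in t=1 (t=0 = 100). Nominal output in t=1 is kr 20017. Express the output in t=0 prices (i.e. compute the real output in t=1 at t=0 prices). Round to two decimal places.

Real = Nominal ÷ (Index/100) = 20017 ÷ (107.6/100)
     = 20017 ÷ 1.076 = 18603.1599

18603.16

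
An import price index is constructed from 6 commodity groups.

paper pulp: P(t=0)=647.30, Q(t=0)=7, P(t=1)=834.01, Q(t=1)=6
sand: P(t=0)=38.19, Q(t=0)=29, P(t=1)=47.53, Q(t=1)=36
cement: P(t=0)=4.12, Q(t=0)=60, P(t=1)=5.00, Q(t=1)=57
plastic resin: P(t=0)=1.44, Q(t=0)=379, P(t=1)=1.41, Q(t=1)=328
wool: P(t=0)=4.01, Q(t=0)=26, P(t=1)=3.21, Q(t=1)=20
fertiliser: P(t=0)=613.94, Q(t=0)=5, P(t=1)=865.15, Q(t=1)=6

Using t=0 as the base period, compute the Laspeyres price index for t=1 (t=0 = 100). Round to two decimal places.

Laspeyres price index uses base-period quantities as weights.
ΣP(t=1)·Q(t=0) = 834.01×7 + 47.53×29 + 5.00×60 + 1.41×379 + 3.21×26 + 865.15×5 = 5838.07 + 1378.37 + 300 + 534.39 + 83.46 + 4325.75 = 12460.04
ΣP(t=0)·Q(t=0) = 647.30×7 + 38.19×29 + 4.12×60 + 1.44×379 + 4.01×26 + 613.94×5 = 4531.1 + 1107.51 + 247.2 + 545.76 + 104.26 + 3069.7 = 9605.53
Index = 12460.04 / 9605.53 × 100 = 129.7174

129.72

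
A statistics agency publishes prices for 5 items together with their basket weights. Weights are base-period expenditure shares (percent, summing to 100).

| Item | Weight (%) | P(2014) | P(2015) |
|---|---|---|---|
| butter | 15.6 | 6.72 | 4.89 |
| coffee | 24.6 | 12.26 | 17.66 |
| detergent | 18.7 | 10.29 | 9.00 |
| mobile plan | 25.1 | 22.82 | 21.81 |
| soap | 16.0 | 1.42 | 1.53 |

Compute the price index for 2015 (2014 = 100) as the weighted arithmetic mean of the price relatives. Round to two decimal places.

butter: 15.6 × (4.89/6.72) = 15.6 × 0.727679 = 11.3518
coffee: 24.6 × (17.66/12.26) = 24.6 × 1.440457 = 35.4352
detergent: 18.7 × (9.00/10.29) = 18.7 × 0.874636 = 16.3557
mobile plan: 25.1 × (21.81/22.82) = 25.1 × 0.955741 = 23.9891
soap: 16.0 × (1.53/1.42) = 16.0 × 1.077465 = 17.2394
Index = Σ wᵢ·(p₁ᵢ/p₀ᵢ) = 11.3518 + 35.4352 + 16.3557 + 23.9891 + 17.2394 = 104.3712

104.37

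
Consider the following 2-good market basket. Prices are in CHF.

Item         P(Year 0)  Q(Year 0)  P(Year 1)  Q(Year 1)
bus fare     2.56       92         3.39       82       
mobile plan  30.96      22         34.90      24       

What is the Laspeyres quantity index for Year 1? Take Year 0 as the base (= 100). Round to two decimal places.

Laspeyres quantity index uses base-period prices as weights.
ΣP(Year 0)·Q(Year 1) = 2.56×82 + 30.96×24 = 209.92 + 743.04 = 952.96
ΣP(Year 0)·Q(Year 0) = 2.56×92 + 30.96×22 = 235.52 + 681.12 = 916.64
Index = 952.96 / 916.64 × 100 = 103.9623

103.96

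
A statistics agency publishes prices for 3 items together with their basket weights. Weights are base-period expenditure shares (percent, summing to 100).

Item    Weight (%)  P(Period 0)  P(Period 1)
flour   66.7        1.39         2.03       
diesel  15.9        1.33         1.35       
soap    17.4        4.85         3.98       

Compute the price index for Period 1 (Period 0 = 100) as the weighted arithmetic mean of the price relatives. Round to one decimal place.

127.8

flour: 66.7 × (2.03/1.39) = 66.7 × 1.460432 = 97.4108
diesel: 15.9 × (1.35/1.33) = 15.9 × 1.015038 = 16.1391
soap: 17.4 × (3.98/4.85) = 17.4 × 0.820619 = 14.2788
Index = Σ wᵢ·(p₁ᵢ/p₀ᵢ) = 97.4108 + 16.1391 + 14.2788 = 127.8287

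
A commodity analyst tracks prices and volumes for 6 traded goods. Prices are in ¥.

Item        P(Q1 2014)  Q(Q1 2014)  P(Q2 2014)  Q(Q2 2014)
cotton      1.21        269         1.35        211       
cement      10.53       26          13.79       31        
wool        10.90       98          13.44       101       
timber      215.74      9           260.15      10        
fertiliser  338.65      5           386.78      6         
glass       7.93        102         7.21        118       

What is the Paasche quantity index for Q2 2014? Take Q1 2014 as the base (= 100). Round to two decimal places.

Paasche quantity index uses current-period prices as weights.
ΣP(Q2 2014)·Q(Q2 2014) = 1.35×211 + 13.79×31 + 13.44×101 + 260.15×10 + 386.78×6 + 7.21×118 = 284.85 + 427.49 + 1357.44 + 2601.5 + 2320.68 + 850.78 = 7842.74
ΣP(Q2 2014)·Q(Q1 2014) = 1.35×269 + 13.79×26 + 13.44×98 + 260.15×9 + 386.78×5 + 7.21×102 = 363.15 + 358.54 + 1317.12 + 2341.35 + 1933.9 + 735.42 = 7049.48
Index = 7842.74 / 7049.48 × 100 = 111.2527

111.25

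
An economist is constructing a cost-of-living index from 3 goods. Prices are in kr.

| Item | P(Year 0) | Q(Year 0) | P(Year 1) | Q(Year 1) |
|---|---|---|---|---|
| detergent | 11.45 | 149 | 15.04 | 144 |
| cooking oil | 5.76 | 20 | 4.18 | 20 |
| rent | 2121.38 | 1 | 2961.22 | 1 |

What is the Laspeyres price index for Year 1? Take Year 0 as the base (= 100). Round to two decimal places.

134.07

Laspeyres price index uses base-period quantities as weights.
ΣP(Year 1)·Q(Year 0) = 15.04×149 + 4.18×20 + 2961.22×1 = 2240.96 + 83.6 + 2961.22 = 5285.78
ΣP(Year 0)·Q(Year 0) = 11.45×149 + 5.76×20 + 2121.38×1 = 1706.05 + 115.2 + 2121.38 = 3942.63
Index = 5285.78 / 3942.63 × 100 = 134.0674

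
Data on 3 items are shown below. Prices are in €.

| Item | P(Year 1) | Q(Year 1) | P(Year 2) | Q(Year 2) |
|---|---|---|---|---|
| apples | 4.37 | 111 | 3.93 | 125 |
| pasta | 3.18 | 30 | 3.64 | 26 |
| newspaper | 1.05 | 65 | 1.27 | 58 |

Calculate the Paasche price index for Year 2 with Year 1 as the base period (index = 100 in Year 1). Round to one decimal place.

95.6

Paasche price index uses current-period quantities as weights.
ΣP(Year 2)·Q(Year 2) = 3.93×125 + 3.64×26 + 1.27×58 = 491.25 + 94.64 + 73.66 = 659.55
ΣP(Year 1)·Q(Year 2) = 4.37×125 + 3.18×26 + 1.05×58 = 546.25 + 82.68 + 60.9 = 689.83
Index = 659.55 / 689.83 × 100 = 95.6105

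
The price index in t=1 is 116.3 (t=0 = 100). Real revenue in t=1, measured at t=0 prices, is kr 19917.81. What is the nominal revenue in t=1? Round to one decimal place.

Nominal = Real × (Index/100) = 19917.81 × (116.3/100)
        = 19917.81 × 1.163 = 23164.4130

23164.4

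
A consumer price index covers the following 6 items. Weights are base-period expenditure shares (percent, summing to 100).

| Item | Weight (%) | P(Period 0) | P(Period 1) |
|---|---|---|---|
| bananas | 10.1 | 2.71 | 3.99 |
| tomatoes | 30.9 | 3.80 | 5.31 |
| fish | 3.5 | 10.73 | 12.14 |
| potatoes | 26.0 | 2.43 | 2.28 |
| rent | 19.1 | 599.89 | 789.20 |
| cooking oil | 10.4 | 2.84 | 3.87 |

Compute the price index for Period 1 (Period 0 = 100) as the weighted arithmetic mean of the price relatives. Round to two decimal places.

125.70

bananas: 10.1 × (3.99/2.71) = 10.1 × 1.472325 = 14.8705
tomatoes: 30.9 × (5.31/3.80) = 30.9 × 1.397368 = 43.1787
fish: 3.5 × (12.14/10.73) = 3.5 × 1.131407 = 3.9599
potatoes: 26.0 × (2.28/2.43) = 26.0 × 0.938272 = 24.3951
rent: 19.1 × (789.20/599.89) = 19.1 × 1.315575 = 25.1275
cooking oil: 10.4 × (3.87/2.84) = 10.4 × 1.362676 = 14.1718
Index = Σ wᵢ·(p₁ᵢ/p₀ᵢ) = 14.8705 + 43.1787 + 3.9599 + 24.3951 + 25.1275 + 14.1718 = 125.7035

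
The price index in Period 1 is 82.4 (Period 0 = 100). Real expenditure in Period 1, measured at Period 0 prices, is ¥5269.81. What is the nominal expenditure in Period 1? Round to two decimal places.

4342.32

Nominal = Real × (Index/100) = 5269.81 × (82.4/100)
        = 5269.81 × 0.824 = 4342.3234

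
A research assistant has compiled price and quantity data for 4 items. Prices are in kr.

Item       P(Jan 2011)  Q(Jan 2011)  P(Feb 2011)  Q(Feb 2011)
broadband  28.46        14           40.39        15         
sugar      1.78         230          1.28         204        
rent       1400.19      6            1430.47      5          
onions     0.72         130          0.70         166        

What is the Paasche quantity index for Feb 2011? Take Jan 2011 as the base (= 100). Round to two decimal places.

Paasche quantity index uses current-period prices as weights.
ΣP(Feb 2011)·Q(Feb 2011) = 40.39×15 + 1.28×204 + 1430.47×5 + 0.70×166 = 605.85 + 261.12 + 7152.35 + 116.2 = 8135.52
ΣP(Feb 2011)·Q(Jan 2011) = 40.39×14 + 1.28×230 + 1430.47×6 + 0.70×130 = 565.46 + 294.4 + 8582.82 + 91 = 9533.68
Index = 8135.52 / 9533.68 × 100 = 85.3345

85.33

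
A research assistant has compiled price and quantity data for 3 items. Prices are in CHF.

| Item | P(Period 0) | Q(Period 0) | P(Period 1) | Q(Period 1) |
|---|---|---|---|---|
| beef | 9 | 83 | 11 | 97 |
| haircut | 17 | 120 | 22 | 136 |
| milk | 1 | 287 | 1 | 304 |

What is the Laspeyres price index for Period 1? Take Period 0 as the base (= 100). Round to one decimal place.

Laspeyres price index uses base-period quantities as weights.
ΣP(Period 1)·Q(Period 0) = 11×83 + 22×120 + 1×287 = 913 + 2640 + 287 = 3840
ΣP(Period 0)·Q(Period 0) = 9×83 + 17×120 + 1×287 = 747 + 2040 + 287 = 3074
Index = 3840 / 3074 × 100 = 124.9187

124.9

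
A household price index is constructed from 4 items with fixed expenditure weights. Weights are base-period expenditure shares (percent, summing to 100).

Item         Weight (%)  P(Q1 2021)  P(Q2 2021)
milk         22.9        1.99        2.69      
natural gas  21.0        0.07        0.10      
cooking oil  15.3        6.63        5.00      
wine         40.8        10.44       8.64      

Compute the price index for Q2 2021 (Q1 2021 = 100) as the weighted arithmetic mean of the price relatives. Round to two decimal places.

106.26

milk: 22.9 × (2.69/1.99) = 22.9 × 1.351759 = 30.9553
natural gas: 21.0 × (0.10/0.07) = 21.0 × 1.428571 = 30.0000
cooking oil: 15.3 × (5.00/6.63) = 15.3 × 0.754148 = 11.5385
wine: 40.8 × (8.64/10.44) = 40.8 × 0.827586 = 33.7655
Index = Σ wᵢ·(p₁ᵢ/p₀ᵢ) = 30.9553 + 30.0000 + 11.5385 + 33.7655 = 106.2593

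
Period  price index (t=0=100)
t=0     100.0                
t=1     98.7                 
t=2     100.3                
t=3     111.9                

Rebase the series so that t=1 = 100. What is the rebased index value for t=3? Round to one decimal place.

Rebased(t=3) = 111.9 / 98.7 × 100 = 113.3739

113.4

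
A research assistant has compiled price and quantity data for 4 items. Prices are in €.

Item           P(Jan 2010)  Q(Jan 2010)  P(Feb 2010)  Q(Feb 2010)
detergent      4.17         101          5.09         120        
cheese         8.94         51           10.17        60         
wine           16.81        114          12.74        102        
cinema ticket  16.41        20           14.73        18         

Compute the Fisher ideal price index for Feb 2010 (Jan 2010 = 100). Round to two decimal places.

Laspeyres component (base-period weights):
ΣP(Feb 2010)Q(Jan 2010) = 5.09×101 + 10.17×51 + 12.74×114 + 14.73×20 = 514.09 + 518.67 + 1452.36 + 294.6 = 2779.72
ΣP(Jan 2010)Q(Jan 2010) = 4.17×101 + 8.94×51 + 16.81×114 + 16.41×20 = 421.17 + 455.94 + 1916.34 + 328.2 = 3121.65
L = 2779.72 / 3121.65 × 100 = 89.0465
Paasche component (current-period weights):
ΣP(Feb 2010)Q(Feb 2010) = 5.09×120 + 10.17×60 + 12.74×102 + 14.73×18 = 610.8 + 610.2 + 1299.48 + 265.14 = 2785.62
ΣP(Jan 2010)Q(Feb 2010) = 4.17×120 + 8.94×60 + 16.81×102 + 16.41×18 = 500.4 + 536.4 + 1714.62 + 295.38 = 3046.8
P = 2785.62 / 3046.8 × 100 = 91.4277
Fisher = √(L × P) = √(89.0465 × 91.4277) = 90.2293

90.23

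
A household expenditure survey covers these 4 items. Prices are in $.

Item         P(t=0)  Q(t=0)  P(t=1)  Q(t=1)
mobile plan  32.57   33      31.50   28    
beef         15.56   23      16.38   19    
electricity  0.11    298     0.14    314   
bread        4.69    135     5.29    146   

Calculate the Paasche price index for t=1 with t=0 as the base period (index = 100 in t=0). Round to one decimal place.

104.3

Paasche price index uses current-period quantities as weights.
ΣP(t=1)·Q(t=1) = 31.50×28 + 16.38×19 + 0.14×314 + 5.29×146 = 882 + 311.22 + 43.96 + 772.34 = 2009.52
ΣP(t=0)·Q(t=1) = 32.57×28 + 15.56×19 + 0.11×314 + 4.69×146 = 911.96 + 295.64 + 34.54 + 684.74 = 1926.88
Index = 2009.52 / 1926.88 × 100 = 104.2888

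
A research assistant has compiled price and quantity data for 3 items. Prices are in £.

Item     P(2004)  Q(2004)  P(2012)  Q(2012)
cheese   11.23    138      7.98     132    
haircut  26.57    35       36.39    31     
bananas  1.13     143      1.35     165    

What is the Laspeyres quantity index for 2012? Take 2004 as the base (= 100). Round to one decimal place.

94.4

Laspeyres quantity index uses base-period prices as weights.
ΣP(2004)·Q(2012) = 11.23×132 + 26.57×31 + 1.13×165 = 1482.36 + 823.67 + 186.45 = 2492.48
ΣP(2004)·Q(2004) = 11.23×138 + 26.57×35 + 1.13×143 = 1549.74 + 929.95 + 161.59 = 2641.28
Index = 2492.48 / 2641.28 × 100 = 94.3664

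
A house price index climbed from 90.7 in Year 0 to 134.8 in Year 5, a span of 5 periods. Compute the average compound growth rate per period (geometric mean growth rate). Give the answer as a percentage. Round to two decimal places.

8.25%

Growth factor = (134.8/90.7)^(1/5) = (1.486218)^(1/5) = 1.082472
Growth rate = 1.082472 − 1 = 0.082472 = 8.2472%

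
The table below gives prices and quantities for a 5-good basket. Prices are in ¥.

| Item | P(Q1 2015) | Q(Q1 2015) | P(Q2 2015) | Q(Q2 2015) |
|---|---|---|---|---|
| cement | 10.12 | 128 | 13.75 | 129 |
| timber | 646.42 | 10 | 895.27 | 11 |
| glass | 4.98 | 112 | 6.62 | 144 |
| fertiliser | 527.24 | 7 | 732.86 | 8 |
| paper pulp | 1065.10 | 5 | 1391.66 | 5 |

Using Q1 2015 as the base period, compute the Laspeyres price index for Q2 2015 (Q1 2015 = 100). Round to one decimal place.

Laspeyres price index uses base-period quantities as weights.
ΣP(Q2 2015)·Q(Q1 2015) = 13.75×128 + 895.27×10 + 6.62×112 + 732.86×7 + 1391.66×5 = 1760 + 8952.7 + 741.44 + 5130.02 + 6958.3 = 23542.46
ΣP(Q1 2015)·Q(Q1 2015) = 10.12×128 + 646.42×10 + 4.98×112 + 527.24×7 + 1065.10×5 = 1295.36 + 6464.2 + 557.76 + 3690.68 + 5325.5 = 17333.5
Index = 23542.46 / 17333.5 × 100 = 135.8206

135.8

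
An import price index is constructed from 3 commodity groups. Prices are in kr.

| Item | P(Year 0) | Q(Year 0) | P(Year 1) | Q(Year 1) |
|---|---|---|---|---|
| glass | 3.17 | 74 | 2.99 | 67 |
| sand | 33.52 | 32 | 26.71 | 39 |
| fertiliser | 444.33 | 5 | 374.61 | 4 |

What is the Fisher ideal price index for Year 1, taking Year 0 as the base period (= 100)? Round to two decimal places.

Laspeyres component (base-period weights):
ΣP(Year 1)Q(Year 0) = 2.99×74 + 26.71×32 + 374.61×5 = 221.26 + 854.72 + 1873.05 = 2949.03
ΣP(Year 0)Q(Year 0) = 3.17×74 + 33.52×32 + 444.33×5 = 234.58 + 1072.64 + 2221.65 = 3528.87
L = 2949.03 / 3528.87 × 100 = 83.5687
Paasche component (current-period weights):
ΣP(Year 1)Q(Year 1) = 2.99×67 + 26.71×39 + 374.61×4 = 200.33 + 1041.69 + 1498.44 = 2740.46
ΣP(Year 0)Q(Year 1) = 3.17×67 + 33.52×39 + 444.33×4 = 212.39 + 1307.28 + 1777.32 = 3296.99
P = 2740.46 / 3296.99 × 100 = 83.1201
Fisher = √(L × P) = √(83.5687 × 83.1201) = 83.3441

83.34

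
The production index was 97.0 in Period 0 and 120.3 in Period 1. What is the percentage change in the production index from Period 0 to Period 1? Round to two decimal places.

Change = (120.3 − 97.0) / 97.0 × 100
       = 23.3 / 97.0 × 100 = 24.0206%

24.02%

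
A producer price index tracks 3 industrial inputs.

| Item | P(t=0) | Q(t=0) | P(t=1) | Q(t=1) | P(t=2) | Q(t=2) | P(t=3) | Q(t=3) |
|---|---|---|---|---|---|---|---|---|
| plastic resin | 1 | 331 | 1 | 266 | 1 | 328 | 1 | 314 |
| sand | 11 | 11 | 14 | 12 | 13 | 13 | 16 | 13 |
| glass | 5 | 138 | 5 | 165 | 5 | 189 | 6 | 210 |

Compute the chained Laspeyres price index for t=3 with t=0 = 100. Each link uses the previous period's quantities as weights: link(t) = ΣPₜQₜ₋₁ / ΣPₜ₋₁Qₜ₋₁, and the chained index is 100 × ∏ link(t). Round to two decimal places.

Link t=0→t=1:
ΣP(t=1)Q(t=0) = 1×331 + 14×11 + 5×138 = 331 + 154 + 690 = 1175
ΣP(t=0)Q(t=0) = 1×331 + 11×11 + 5×138 = 331 + 121 + 690 = 1142
link = 1175/1142 = 1.028897
Link t=1→t=2:
ΣP(t=2)Q(t=1) = 1×266 + 13×12 + 5×165 = 266 + 156 + 825 = 1247
ΣP(t=1)Q(t=1) = 1×266 + 14×12 + 5×165 = 266 + 168 + 825 = 1259
link = 1247/1259 = 0.990469
Link t=2→t=3:
ΣP(t=3)Q(t=2) = 1×328 + 16×13 + 6×189 = 328 + 208 + 1134 = 1670
ΣP(t=2)Q(t=2) = 1×328 + 13×13 + 5×189 = 328 + 169 + 945 = 1442
link = 1670/1442 = 1.158114
Chained index = 100 × 1.028897 × 0.990469 × 1.158114 = 118.0222

118.02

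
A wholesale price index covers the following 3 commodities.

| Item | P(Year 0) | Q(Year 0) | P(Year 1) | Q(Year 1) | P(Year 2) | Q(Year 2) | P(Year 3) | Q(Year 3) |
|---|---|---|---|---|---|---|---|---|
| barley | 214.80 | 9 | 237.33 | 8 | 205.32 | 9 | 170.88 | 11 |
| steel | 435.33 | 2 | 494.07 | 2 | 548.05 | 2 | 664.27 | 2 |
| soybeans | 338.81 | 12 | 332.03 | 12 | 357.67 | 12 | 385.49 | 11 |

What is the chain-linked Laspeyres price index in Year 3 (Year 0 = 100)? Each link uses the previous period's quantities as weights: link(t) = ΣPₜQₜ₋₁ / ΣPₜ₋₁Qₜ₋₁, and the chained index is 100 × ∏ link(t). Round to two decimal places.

Link Year 0→Year 1:
ΣP(Year 1)Q(Year 0) = 237.33×9 + 494.07×2 + 332.03×12 = 2135.97 + 988.14 + 3984.36 = 7108.47
ΣP(Year 0)Q(Year 0) = 214.80×9 + 435.33×2 + 338.81×12 = 1933.2 + 870.66 + 4065.72 = 6869.58
link = 7108.47/6869.58 = 1.034775
Link Year 1→Year 2:
ΣP(Year 2)Q(Year 1) = 205.32×8 + 548.05×2 + 357.67×12 = 1642.56 + 1096.1 + 4292.04 = 7030.7
ΣP(Year 1)Q(Year 1) = 237.33×8 + 494.07×2 + 332.03×12 = 1898.64 + 988.14 + 3984.36 = 6871.14
link = 7030.7/6871.14 = 1.023222
Link Year 2→Year 3:
ΣP(Year 3)Q(Year 2) = 170.88×9 + 664.27×2 + 385.49×12 = 1537.92 + 1328.54 + 4625.88 = 7492.34
ΣP(Year 2)Q(Year 2) = 205.32×9 + 548.05×2 + 357.67×12 = 1847.88 + 1096.1 + 4292.04 = 7236.02
link = 7492.34/7236.02 = 1.035423
Chained index = 100 × 1.034775 × 1.023222 × 1.035423 = 109.6310

109.63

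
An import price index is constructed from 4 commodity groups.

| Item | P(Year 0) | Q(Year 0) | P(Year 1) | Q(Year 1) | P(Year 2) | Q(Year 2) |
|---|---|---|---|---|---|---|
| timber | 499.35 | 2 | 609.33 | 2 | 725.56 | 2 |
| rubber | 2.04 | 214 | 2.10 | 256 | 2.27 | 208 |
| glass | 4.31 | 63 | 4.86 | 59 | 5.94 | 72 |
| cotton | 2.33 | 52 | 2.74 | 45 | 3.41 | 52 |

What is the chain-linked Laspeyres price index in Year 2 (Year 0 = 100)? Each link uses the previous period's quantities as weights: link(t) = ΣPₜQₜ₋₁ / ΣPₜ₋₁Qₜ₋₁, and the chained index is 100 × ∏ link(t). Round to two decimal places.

135.57

Link Year 0→Year 1:
ΣP(Year 1)Q(Year 0) = 609.33×2 + 2.10×214 + 4.86×63 + 2.74×52 = 1218.66 + 449.4 + 306.18 + 142.48 = 2116.72
ΣP(Year 0)Q(Year 0) = 499.35×2 + 2.04×214 + 4.31×63 + 2.33×52 = 998.7 + 436.56 + 271.53 + 121.16 = 1827.95
link = 2116.72/1827.95 = 1.157975
Link Year 1→Year 2:
ΣP(Year 2)Q(Year 1) = 725.56×2 + 2.27×256 + 5.94×59 + 3.41×45 = 1451.12 + 581.12 + 350.46 + 153.45 = 2536.15
ΣP(Year 1)Q(Year 1) = 609.33×2 + 2.10×256 + 4.86×59 + 2.74×45 = 1218.66 + 537.6 + 286.74 + 123.3 = 2166.3
link = 2536.15/2166.3 = 1.170729
Chained index = 100 × 1.157975 × 1.170729 = 135.5675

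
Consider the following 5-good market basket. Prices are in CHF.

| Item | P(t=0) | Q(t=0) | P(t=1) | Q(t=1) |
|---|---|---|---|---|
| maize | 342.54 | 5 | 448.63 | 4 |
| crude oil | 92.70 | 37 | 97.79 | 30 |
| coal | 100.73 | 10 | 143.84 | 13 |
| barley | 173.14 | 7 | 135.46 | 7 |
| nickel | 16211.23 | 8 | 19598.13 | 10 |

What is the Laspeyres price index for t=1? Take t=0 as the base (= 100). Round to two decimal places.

Laspeyres price index uses base-period quantities as weights.
ΣP(t=1)·Q(t=0) = 448.63×5 + 97.79×37 + 143.84×10 + 135.46×7 + 19598.13×8 = 2243.15 + 3618.23 + 1438.4 + 948.22 + 156785.04 = 165033.04
ΣP(t=0)·Q(t=0) = 342.54×5 + 92.70×37 + 100.73×10 + 173.14×7 + 16211.23×8 = 1712.7 + 3429.9 + 1007.3 + 1211.98 + 129689.84 = 137051.72
Index = 165033.04 / 137051.72 × 100 = 120.4166

120.42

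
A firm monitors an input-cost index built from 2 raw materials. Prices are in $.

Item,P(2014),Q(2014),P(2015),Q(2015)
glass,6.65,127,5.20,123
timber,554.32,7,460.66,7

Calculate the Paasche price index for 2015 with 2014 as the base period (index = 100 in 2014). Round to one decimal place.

Paasche price index uses current-period quantities as weights.
ΣP(2015)·Q(2015) = 5.20×123 + 460.66×7 = 639.6 + 3224.62 = 3864.22
ΣP(2014)·Q(2015) = 6.65×123 + 554.32×7 = 817.95 + 3880.24 = 4698.19
Index = 3864.22 / 4698.19 × 100 = 82.2491

82.2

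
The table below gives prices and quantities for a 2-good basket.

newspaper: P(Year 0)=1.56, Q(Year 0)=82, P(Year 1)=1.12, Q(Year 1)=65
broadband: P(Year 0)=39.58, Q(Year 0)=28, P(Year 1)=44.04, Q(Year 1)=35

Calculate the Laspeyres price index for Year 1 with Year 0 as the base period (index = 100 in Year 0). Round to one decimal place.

Laspeyres price index uses base-period quantities as weights.
ΣP(Year 1)·Q(Year 0) = 1.12×82 + 44.04×28 = 91.84 + 1233.12 = 1324.96
ΣP(Year 0)·Q(Year 0) = 1.56×82 + 39.58×28 = 127.92 + 1108.24 = 1236.16
Index = 1324.96 / 1236.16 × 100 = 107.1835

107.2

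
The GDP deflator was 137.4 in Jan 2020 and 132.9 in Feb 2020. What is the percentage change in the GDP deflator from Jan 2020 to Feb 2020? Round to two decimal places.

-3.28%

Change = (132.9 − 137.4) / 137.4 × 100
       = -4.5 / 137.4 × 100 = -3.2751%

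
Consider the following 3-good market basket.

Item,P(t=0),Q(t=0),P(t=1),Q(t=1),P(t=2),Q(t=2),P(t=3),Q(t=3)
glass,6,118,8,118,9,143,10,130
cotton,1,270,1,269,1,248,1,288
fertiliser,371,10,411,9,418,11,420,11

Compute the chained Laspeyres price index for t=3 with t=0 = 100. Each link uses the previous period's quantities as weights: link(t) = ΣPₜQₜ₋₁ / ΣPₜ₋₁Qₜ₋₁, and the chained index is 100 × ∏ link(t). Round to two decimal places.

120.92

Link t=0→t=1:
ΣP(t=1)Q(t=0) = 8×118 + 1×270 + 411×10 = 944 + 270 + 4110 = 5324
ΣP(t=0)Q(t=0) = 6×118 + 1×270 + 371×10 = 708 + 270 + 3710 = 4688
link = 5324/4688 = 1.135666
Link t=1→t=2:
ΣP(t=2)Q(t=1) = 9×118 + 1×269 + 418×9 = 1062 + 269 + 3762 = 5093
ΣP(t=1)Q(t=1) = 8×118 + 1×269 + 411×9 = 944 + 269 + 3699 = 4912
link = 5093/4912 = 1.036849
Link t=2→t=3:
ΣP(t=3)Q(t=2) = 10×143 + 1×248 + 420×11 = 1430 + 248 + 4620 = 6298
ΣP(t=2)Q(t=2) = 9×143 + 1×248 + 418×11 = 1287 + 248 + 4598 = 6133
link = 6298/6133 = 1.026904
Chained index = 100 × 1.135666 × 1.036849 × 1.026904 = 120.9193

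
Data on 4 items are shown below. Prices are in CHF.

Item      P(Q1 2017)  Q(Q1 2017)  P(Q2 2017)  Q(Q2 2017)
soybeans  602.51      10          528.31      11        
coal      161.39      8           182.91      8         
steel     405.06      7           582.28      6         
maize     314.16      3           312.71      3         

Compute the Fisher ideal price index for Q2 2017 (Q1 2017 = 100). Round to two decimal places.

Laspeyres component (base-period weights):
ΣP(Q2 2017)Q(Q1 2017) = 528.31×10 + 182.91×8 + 582.28×7 + 312.71×3 = 5283.1 + 1463.28 + 4075.96 + 938.13 = 11760.47
ΣP(Q1 2017)Q(Q1 2017) = 602.51×10 + 161.39×8 + 405.06×7 + 314.16×3 = 6025.1 + 1291.12 + 2835.42 + 942.48 = 11094.12
L = 11760.47 / 11094.12 × 100 = 106.0063
Paasche component (current-period weights):
ΣP(Q2 2017)Q(Q2 2017) = 528.31×11 + 182.91×8 + 582.28×6 + 312.71×3 = 5811.41 + 1463.28 + 3493.68 + 938.13 = 11706.5
ΣP(Q1 2017)Q(Q2 2017) = 602.51×11 + 161.39×8 + 405.06×6 + 314.16×3 = 6627.61 + 1291.12 + 2430.36 + 942.48 = 11291.57
P = 11706.5 / 11291.57 × 100 = 103.6747
Fisher = √(L × P) = √(106.0063 × 103.6747) = 104.8340

104.83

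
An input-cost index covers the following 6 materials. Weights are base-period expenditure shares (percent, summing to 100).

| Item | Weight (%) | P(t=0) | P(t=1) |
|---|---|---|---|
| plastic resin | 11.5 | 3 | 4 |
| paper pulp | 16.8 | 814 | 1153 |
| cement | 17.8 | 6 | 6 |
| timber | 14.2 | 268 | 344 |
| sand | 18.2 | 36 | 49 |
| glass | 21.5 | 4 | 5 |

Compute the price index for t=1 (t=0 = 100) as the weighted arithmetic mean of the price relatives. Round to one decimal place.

126.8

plastic resin: 11.5 × (4/3) = 11.5 × 1.333333 = 15.3333
paper pulp: 16.8 × (1153/814) = 16.8 × 1.416462 = 23.7966
cement: 17.8 × (6/6) = 17.8 × 1.000000 = 17.8000
timber: 14.2 × (344/268) = 14.2 × 1.283582 = 18.2269
sand: 18.2 × (49/36) = 18.2 × 1.361111 = 24.7722
glass: 21.5 × (5/4) = 21.5 × 1.250000 = 26.8750
Index = Σ wᵢ·(p₁ᵢ/p₀ᵢ) = 15.3333 + 23.7966 + 17.8000 + 18.2269 + 24.7722 + 26.8750 = 126.8040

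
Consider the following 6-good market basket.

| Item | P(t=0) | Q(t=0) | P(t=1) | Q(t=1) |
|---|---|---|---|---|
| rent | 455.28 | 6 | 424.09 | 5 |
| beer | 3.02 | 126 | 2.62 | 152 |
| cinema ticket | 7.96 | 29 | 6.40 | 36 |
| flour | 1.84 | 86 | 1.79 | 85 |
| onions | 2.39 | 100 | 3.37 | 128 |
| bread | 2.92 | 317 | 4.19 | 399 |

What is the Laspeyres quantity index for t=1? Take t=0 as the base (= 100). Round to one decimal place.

99.6

Laspeyres quantity index uses base-period prices as weights.
ΣP(t=0)·Q(t=1) = 455.28×5 + 3.02×152 + 7.96×36 + 1.84×85 + 2.39×128 + 2.92×399 = 2276.4 + 459.04 + 286.56 + 156.4 + 305.92 + 1165.08 = 4649.4
ΣP(t=0)·Q(t=0) = 455.28×6 + 3.02×126 + 7.96×29 + 1.84×86 + 2.39×100 + 2.92×317 = 2731.68 + 380.52 + 230.84 + 158.24 + 239 + 925.64 = 4665.92
Index = 4649.4 / 4665.92 × 100 = 99.6459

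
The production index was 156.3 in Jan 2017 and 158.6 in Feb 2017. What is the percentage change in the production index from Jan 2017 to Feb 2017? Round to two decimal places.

1.47%

Change = (158.6 − 156.3) / 156.3 × 100
       = 2.3 / 156.3 × 100 = 1.4715%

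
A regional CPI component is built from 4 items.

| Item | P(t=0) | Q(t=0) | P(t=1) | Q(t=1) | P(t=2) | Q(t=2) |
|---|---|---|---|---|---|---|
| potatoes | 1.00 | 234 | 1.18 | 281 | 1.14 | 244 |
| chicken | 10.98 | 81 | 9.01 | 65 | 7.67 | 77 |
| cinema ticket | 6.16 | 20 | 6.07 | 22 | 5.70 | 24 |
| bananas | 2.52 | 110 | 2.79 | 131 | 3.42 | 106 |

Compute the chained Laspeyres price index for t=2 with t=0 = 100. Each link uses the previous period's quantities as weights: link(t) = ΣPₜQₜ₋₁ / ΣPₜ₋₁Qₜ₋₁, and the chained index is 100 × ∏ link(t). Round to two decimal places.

Link t=0→t=1:
ΣP(t=1)Q(t=0) = 1.18×234 + 9.01×81 + 6.07×20 + 2.79×110 = 276.12 + 729.81 + 121.4 + 306.9 = 1434.23
ΣP(t=0)Q(t=0) = 1.00×234 + 10.98×81 + 6.16×20 + 2.52×110 = 234 + 889.38 + 123.2 + 277.2 = 1523.78
link = 1434.23/1523.78 = 0.941232
Link t=1→t=2:
ΣP(t=2)Q(t=1) = 1.14×281 + 7.67×65 + 5.70×22 + 3.42×131 = 320.34 + 498.55 + 125.4 + 448.02 = 1392.31
ΣP(t=1)Q(t=1) = 1.18×281 + 9.01×65 + 6.07×22 + 2.79×131 = 331.58 + 585.65 + 133.54 + 365.49 = 1416.26
link = 1392.31/1416.26 = 0.983089
Chained index = 100 × 0.941232 × 0.983089 = 92.5315

92.53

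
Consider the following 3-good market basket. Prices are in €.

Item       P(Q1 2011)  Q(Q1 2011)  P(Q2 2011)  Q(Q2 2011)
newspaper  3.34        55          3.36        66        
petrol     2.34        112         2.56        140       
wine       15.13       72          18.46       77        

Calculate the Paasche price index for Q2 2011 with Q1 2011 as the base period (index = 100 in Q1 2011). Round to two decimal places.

Paasche price index uses current-period quantities as weights.
ΣP(Q2 2011)·Q(Q2 2011) = 3.36×66 + 2.56×140 + 18.46×77 = 221.76 + 358.4 + 1421.42 = 2001.58
ΣP(Q1 2011)·Q(Q2 2011) = 3.34×66 + 2.34×140 + 15.13×77 = 220.44 + 327.6 + 1165.01 = 1713.05
Index = 2001.58 / 1713.05 × 100 = 116.8431

116.84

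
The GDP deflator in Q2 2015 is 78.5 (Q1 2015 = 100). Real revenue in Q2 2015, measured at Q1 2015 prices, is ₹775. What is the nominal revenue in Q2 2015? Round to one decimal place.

Nominal = Real × (Index/100) = 775 × (78.5/100)
        = 775 × 0.785 = 608.3750

608.4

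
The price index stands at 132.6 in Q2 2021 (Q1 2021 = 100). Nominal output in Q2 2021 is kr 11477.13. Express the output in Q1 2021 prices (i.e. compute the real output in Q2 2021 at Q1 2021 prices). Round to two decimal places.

8655.45

Real = Nominal ÷ (Index/100) = 11477.13 ÷ (132.6/100)
     = 11477.13 ÷ 1.326 = 8655.4525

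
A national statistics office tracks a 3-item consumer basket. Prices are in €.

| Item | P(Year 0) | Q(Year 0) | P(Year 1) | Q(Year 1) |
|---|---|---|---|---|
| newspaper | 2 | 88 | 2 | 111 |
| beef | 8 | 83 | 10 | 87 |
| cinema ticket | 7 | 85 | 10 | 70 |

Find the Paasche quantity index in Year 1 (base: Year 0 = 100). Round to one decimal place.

96.6

Paasche quantity index uses current-period prices as weights.
ΣP(Year 1)·Q(Year 1) = 2×111 + 10×87 + 10×70 = 222 + 870 + 700 = 1792
ΣP(Year 1)·Q(Year 0) = 2×88 + 10×83 + 10×85 = 176 + 830 + 850 = 1856
Index = 1792 / 1856 × 100 = 96.5517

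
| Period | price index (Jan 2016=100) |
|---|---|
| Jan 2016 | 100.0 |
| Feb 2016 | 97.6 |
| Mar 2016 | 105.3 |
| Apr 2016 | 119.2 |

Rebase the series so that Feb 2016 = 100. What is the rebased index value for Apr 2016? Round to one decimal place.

Rebased(Apr 2016) = 119.2 / 97.6 × 100 = 122.1311

122.1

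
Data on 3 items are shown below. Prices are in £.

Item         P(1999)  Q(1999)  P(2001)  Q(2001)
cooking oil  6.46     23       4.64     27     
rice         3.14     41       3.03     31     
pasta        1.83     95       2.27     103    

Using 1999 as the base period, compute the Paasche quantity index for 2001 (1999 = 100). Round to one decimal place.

101.4

Paasche quantity index uses current-period prices as weights.
ΣP(2001)·Q(2001) = 4.64×27 + 3.03×31 + 2.27×103 = 125.28 + 93.93 + 233.81 = 453.02
ΣP(2001)·Q(1999) = 4.64×23 + 3.03×41 + 2.27×95 = 106.72 + 124.23 + 215.65 = 446.6
Index = 453.02 / 446.6 × 100 = 101.4375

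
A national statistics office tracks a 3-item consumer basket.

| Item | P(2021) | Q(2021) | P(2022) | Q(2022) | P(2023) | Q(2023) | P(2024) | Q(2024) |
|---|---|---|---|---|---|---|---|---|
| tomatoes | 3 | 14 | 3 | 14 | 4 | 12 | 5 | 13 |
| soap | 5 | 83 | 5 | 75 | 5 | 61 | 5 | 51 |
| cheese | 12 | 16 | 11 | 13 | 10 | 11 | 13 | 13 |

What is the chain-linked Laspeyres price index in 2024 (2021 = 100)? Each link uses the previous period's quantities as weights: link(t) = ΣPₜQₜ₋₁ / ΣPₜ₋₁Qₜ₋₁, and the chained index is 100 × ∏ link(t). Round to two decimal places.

107.21

Link 2021→2022:
ΣP(2022)Q(2021) = 3×14 + 5×83 + 11×16 = 42 + 415 + 176 = 633
ΣP(2021)Q(2021) = 3×14 + 5×83 + 12×16 = 42 + 415 + 192 = 649
link = 633/649 = 0.975347
Link 2022→2023:
ΣP(2023)Q(2022) = 4×14 + 5×75 + 10×13 = 56 + 375 + 130 = 561
ΣP(2022)Q(2022) = 3×14 + 5×75 + 11×13 = 42 + 375 + 143 = 560
link = 561/560 = 1.001786
Link 2023→2024:
ΣP(2024)Q(2023) = 5×12 + 5×61 + 13×11 = 60 + 305 + 143 = 508
ΣP(2023)Q(2023) = 4×12 + 5×61 + 10×11 = 48 + 305 + 110 = 463
link = 508/463 = 1.097192
Chained index = 100 × 0.975347 × 1.001786 × 1.097192 = 107.2054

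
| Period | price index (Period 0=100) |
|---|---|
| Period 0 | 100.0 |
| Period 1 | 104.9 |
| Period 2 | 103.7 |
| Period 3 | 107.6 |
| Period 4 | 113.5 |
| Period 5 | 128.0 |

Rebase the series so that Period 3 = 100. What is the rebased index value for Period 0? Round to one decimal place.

92.9

Rebased(Period 0) = 100.0 / 107.6 × 100 = 92.9368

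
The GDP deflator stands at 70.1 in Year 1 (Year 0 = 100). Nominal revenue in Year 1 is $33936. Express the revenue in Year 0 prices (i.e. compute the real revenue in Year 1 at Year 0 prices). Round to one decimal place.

Real = Nominal ÷ (Index/100) = 33936 ÷ (70.1/100)
     = 33936 ÷ 0.701 = 48410.8417

48410.8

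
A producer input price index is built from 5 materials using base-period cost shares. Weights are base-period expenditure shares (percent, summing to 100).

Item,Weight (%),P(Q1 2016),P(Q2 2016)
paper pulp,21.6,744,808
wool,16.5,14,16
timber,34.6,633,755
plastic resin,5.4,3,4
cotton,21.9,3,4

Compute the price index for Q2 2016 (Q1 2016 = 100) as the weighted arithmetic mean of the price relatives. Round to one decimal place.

paper pulp: 21.6 × (808/744) = 21.6 × 1.086022 = 23.4581
wool: 16.5 × (16/14) = 16.5 × 1.142857 = 18.8571
timber: 34.6 × (755/633) = 34.6 × 1.192733 = 41.2686
plastic resin: 5.4 × (4/3) = 5.4 × 1.333333 = 7.2000
cotton: 21.9 × (4/3) = 21.9 × 1.333333 = 29.2000
Index = Σ wᵢ·(p₁ᵢ/p₀ᵢ) = 23.4581 + 18.8571 + 41.2686 + 7.2000 + 29.2000 = 119.9838

120.0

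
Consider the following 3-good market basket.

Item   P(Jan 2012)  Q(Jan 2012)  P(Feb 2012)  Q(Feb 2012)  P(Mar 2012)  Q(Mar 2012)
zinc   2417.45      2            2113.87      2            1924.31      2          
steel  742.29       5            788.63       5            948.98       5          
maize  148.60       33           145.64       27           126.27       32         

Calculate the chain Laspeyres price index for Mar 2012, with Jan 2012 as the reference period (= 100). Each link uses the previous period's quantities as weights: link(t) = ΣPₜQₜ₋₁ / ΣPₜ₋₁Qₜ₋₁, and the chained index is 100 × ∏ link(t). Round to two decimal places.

Link Jan 2012→Feb 2012:
ΣP(Feb 2012)Q(Jan 2012) = 2113.87×2 + 788.63×5 + 145.64×33 = 4227.74 + 3943.15 + 4806.12 = 12977.01
ΣP(Jan 2012)Q(Jan 2012) = 2417.45×2 + 742.29×5 + 148.60×33 = 4834.9 + 3711.45 + 4903.8 = 13450.15
link = 12977.01/13450.15 = 0.964823
Link Feb 2012→Mar 2012:
ΣP(Mar 2012)Q(Feb 2012) = 1924.31×2 + 948.98×5 + 126.27×27 = 3848.62 + 4744.9 + 3409.29 = 12002.81
ΣP(Feb 2012)Q(Feb 2012) = 2113.87×2 + 788.63×5 + 145.64×27 = 4227.74 + 3943.15 + 3932.28 = 12103.17
link = 12002.81/12103.17 = 0.991708
Chained index = 100 × 0.964823 × 0.991708 = 95.6822

95.68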